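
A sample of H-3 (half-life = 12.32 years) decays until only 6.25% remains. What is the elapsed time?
t = t½ × log₂(N₀/N) = 49.28 years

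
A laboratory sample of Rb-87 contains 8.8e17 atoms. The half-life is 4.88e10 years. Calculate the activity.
A = λN = 1.25e7 decays/year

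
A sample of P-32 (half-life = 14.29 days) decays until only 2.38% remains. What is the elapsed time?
t = t½ × log₂(N₀/N) = 77.06 days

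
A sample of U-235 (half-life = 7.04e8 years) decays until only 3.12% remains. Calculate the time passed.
t = t½ × log₂(N₀/N) = 3.522e9 years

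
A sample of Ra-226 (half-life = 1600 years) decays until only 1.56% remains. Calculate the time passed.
t = t½ × log₂(N₀/N) = 9604 years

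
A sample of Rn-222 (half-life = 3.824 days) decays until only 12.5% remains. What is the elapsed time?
t = t½ × log₂(N₀/N) = 11.47 days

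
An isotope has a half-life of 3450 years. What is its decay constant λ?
λ = ln(2)/t½ = 2.009e-4 year⁻¹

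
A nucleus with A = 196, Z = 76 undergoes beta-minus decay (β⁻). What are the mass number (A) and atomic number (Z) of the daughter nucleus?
Daughter: A = 196, Z = 77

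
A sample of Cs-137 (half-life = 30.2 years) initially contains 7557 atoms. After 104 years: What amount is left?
N = N₀(1/2)^(t/t½) = 694.5 atoms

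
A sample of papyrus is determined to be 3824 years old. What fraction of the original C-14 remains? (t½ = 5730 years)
N/N₀ = (1/2)^(t/t½) = 0.6297 = 63%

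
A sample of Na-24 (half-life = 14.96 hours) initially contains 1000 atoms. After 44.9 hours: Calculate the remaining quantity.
N = N₀(1/2)^(t/t½) = 124.9 atoms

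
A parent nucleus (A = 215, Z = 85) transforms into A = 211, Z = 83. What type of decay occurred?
ΔA = -4, ΔZ = -2 ⇒ alpha decay (α)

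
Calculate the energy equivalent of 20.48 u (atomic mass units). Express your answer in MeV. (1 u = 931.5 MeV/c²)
E = mc² = 19080 MeV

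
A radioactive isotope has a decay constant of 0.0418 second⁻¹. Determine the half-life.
t½ = ln(2)/λ = 16.58 seconds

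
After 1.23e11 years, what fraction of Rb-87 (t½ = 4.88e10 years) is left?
N/N₀ = (1/2)^(t/t½) = 0.1743 = 17.4%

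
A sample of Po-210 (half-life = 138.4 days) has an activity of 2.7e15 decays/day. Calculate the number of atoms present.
N = A/λ = 5.391e17 atoms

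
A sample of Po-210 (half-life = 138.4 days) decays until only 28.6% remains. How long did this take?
t = t½ × log₂(N₀/N) = 249.9 days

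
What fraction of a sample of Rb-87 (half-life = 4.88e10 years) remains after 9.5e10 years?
N/N₀ = (1/2)^(t/t½) = 0.2594 = 25.9%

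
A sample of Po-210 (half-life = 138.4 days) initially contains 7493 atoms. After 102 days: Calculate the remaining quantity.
N = N₀(1/2)^(t/t½) = 4496 atoms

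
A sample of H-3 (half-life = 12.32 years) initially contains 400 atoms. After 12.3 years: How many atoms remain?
N = N₀(1/2)^(t/t½) = 200.2 atoms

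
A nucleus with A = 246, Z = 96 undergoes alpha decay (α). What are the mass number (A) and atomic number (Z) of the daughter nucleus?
Daughter: A = 242, Z = 94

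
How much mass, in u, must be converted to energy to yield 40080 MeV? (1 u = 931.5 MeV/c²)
m = E/c² = 43.03 u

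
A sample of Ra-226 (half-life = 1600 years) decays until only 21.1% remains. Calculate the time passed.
t = t½ × log₂(N₀/N) = 3591 years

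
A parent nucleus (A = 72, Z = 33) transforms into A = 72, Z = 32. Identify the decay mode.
ΔA = 0, ΔZ = -1 ⇒ beta-plus decay (β⁺) or electron capture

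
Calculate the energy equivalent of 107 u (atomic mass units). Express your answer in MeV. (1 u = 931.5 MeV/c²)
E = mc² = 99670 MeV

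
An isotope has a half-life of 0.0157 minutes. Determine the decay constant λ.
λ = ln(2)/t½ = 44.15 minute⁻¹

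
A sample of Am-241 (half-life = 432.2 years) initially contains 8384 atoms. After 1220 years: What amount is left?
N = N₀(1/2)^(t/t½) = 1185 atoms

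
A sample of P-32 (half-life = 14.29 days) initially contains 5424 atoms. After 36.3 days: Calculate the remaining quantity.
N = N₀(1/2)^(t/t½) = 932.5 atoms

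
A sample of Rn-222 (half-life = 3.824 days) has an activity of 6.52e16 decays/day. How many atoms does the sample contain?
N = A/λ = 3.597e17 atoms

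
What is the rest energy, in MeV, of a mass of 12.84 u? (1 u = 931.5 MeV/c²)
E = mc² = 11960 MeV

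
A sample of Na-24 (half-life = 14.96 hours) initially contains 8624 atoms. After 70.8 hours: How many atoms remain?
N = N₀(1/2)^(t/t½) = 324.4 atoms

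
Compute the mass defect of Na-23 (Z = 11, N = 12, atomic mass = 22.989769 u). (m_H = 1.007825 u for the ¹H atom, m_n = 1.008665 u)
Δm = Z·m_H + N·m_n − M = 0.2003 u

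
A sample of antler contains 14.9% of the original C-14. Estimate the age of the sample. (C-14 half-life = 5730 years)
Age = t½ × log₂(1/ratio) = 15740 years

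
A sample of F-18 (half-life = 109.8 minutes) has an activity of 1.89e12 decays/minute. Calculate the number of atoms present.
N = A/λ = 2.994e14 atoms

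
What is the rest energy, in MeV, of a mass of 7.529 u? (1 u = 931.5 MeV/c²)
E = mc² = 7013 MeV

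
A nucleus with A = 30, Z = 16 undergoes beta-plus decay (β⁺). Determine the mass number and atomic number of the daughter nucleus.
Daughter: A = 30, Z = 15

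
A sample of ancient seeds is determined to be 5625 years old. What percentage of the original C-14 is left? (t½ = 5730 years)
N/N₀ = (1/2)^(t/t½) = 0.5064 = 50.6%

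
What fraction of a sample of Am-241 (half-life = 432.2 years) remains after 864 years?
N/N₀ = (1/2)^(t/t½) = 0.2502 = 25%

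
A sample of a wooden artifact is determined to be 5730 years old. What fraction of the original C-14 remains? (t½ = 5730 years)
N/N₀ = (1/2)^(t/t½) = 0.5 = 50%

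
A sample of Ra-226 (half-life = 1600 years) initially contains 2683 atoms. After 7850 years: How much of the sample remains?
N = N₀(1/2)^(t/t½) = 89.47 atoms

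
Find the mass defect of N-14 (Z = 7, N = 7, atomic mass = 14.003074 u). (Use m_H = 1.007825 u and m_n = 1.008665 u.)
Δm = Z·m_H + N·m_n − M = 0.1124 u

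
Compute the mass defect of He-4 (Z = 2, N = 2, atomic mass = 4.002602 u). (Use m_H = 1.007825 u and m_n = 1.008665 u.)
Δm = Z·m_H + N·m_n − M = 0.03038 u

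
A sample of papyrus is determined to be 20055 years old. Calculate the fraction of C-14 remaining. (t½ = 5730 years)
N/N₀ = (1/2)^(t/t½) = 0.08839 = 8.84%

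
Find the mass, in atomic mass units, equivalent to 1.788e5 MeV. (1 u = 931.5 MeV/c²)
m = E/c² = 191.9 u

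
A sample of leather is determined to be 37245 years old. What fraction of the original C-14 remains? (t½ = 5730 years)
N/N₀ = (1/2)^(t/t½) = 0.01105 = 1.1%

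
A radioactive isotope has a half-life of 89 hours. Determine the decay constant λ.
λ = ln(2)/t½ = 0.007788 hour⁻¹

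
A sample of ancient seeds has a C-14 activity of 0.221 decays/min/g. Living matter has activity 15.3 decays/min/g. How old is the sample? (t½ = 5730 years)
Age = t½ × log₂(A₀/A) = 35030 years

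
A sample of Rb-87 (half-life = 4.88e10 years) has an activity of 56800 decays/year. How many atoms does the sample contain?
N = A/λ = 3.999e15 atoms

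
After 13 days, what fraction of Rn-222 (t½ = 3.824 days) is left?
N/N₀ = (1/2)^(t/t½) = 0.09476 = 9.48%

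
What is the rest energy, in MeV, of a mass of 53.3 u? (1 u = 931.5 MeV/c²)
E = mc² = 49650 MeV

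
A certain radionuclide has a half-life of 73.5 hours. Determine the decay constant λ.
λ = ln(2)/t½ = 0.009431 hour⁻¹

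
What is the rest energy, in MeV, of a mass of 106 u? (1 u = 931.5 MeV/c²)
E = mc² = 98740 MeV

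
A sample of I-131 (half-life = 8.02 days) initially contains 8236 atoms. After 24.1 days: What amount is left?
N = N₀(1/2)^(t/t½) = 1026 atoms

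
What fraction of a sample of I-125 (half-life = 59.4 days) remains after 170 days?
N/N₀ = (1/2)^(t/t½) = 0.1376 = 13.8%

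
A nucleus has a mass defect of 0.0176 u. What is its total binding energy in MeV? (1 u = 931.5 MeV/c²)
B.E. = Δm × 931.5 = 16.39 MeV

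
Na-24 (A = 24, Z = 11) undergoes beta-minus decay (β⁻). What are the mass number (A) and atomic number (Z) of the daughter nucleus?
Daughter: A = 24, Z = 12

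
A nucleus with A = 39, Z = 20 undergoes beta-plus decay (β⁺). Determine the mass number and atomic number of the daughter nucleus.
Daughter: A = 39, Z = 19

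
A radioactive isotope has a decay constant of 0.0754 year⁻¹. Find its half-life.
t½ = ln(2)/λ = 9.193 years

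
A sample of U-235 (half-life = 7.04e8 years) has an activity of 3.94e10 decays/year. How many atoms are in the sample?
N = A/λ = 4.002e19 atoms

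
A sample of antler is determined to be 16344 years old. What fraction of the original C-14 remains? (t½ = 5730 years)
N/N₀ = (1/2)^(t/t½) = 0.1385 = 13.8%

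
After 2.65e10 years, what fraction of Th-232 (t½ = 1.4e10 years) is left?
N/N₀ = (1/2)^(t/t½) = 0.2693 = 26.9%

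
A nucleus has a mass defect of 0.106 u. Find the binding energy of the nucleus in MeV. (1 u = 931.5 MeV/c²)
B.E. = Δm × 931.5 = 98.74 MeV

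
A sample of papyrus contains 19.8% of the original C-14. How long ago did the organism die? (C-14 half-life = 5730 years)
Age = t½ × log₂(1/ratio) = 13390 years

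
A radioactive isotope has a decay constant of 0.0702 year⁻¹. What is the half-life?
t½ = ln(2)/λ = 9.874 years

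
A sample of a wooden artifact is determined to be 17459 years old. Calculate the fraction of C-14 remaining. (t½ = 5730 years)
N/N₀ = (1/2)^(t/t½) = 0.121 = 12.1%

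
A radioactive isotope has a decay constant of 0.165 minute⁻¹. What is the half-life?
t½ = ln(2)/λ = 4.201 minutes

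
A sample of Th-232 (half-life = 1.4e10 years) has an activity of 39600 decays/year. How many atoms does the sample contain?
N = A/λ = 7.998e14 atoms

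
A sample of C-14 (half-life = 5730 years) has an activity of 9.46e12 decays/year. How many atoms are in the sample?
N = A/λ = 7.82e16 atoms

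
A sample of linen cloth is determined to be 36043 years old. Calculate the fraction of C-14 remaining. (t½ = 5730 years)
N/N₀ = (1/2)^(t/t½) = 0.01278 = 1.28%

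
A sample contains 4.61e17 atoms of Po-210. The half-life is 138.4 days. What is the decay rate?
A = λN = 2.309e15 decays/day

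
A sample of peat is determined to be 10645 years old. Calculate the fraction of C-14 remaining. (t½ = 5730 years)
N/N₀ = (1/2)^(t/t½) = 0.2759 = 27.6%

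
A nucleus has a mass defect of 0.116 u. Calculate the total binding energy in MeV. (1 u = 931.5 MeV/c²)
B.E. = Δm × 931.5 = 108.1 MeV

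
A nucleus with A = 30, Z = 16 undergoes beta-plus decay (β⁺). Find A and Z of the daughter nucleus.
Daughter: A = 30, Z = 15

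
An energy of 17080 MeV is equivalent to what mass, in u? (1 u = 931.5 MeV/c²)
m = E/c² = 18.34 u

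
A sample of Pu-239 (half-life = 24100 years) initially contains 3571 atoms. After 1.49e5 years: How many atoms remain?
N = N₀(1/2)^(t/t½) = 49.16 atoms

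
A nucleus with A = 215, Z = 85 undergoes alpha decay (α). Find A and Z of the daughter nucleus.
Daughter: A = 211, Z = 83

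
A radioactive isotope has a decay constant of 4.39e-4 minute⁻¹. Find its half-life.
t½ = ln(2)/λ = 1579 minutes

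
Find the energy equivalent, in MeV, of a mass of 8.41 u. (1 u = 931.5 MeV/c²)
E = mc² = 7834 MeV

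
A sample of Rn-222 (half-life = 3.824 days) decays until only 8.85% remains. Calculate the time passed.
t = t½ × log₂(N₀/N) = 13.38 days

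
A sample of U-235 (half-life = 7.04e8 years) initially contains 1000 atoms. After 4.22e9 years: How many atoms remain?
N = N₀(1/2)^(t/t½) = 15.69 atoms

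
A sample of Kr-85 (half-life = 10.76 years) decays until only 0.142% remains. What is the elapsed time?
t = t½ × log₂(N₀/N) = 101.8 years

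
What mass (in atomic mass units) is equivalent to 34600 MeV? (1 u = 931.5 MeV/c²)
m = E/c² = 37.14 u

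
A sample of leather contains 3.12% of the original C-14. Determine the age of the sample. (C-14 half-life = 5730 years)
Age = t½ × log₂(1/ratio) = 28660 years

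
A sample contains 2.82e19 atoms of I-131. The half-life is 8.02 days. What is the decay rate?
A = λN = 2.437e18 decays/day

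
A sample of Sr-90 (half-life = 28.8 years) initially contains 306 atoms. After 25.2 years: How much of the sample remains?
N = N₀(1/2)^(t/t½) = 166.8 atoms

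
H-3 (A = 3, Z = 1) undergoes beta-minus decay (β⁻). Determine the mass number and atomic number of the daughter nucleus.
Daughter: A = 3, Z = 2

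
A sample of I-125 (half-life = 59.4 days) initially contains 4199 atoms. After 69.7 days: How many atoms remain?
N = N₀(1/2)^(t/t½) = 1862 atoms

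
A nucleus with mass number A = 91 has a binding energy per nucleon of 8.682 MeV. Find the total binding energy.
B.E. = 8.682 × 91 = 790.1 MeV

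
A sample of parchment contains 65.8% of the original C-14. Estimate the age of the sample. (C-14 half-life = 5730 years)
Age = t½ × log₂(1/ratio) = 3460 years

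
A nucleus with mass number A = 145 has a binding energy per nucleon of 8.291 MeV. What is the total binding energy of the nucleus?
B.E. = 8.291 × 145 = 1202 MeV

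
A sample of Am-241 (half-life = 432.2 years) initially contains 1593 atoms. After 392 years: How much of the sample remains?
N = N₀(1/2)^(t/t½) = 849.5 atoms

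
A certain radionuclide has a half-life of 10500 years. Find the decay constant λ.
λ = ln(2)/t½ = 6.601e-5 year⁻¹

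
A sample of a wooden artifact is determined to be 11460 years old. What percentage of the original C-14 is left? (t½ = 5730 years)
N/N₀ = (1/2)^(t/t½) = 0.25 = 25%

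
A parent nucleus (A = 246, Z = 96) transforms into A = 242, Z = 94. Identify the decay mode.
ΔA = -4, ΔZ = -2 ⇒ alpha decay (α)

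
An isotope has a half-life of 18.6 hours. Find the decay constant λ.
λ = ln(2)/t½ = 0.03727 hour⁻¹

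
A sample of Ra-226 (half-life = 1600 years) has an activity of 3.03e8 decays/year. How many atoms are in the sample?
N = A/λ = 6.994e11 atoms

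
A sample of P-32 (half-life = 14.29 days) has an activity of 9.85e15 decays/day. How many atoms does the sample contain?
N = A/λ = 2.031e17 atoms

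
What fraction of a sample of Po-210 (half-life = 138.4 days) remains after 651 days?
N/N₀ = (1/2)^(t/t½) = 0.03837 = 3.84%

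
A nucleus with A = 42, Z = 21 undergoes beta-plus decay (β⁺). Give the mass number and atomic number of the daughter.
Daughter: A = 42, Z = 20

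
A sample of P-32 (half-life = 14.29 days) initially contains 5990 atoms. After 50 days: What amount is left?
N = N₀(1/2)^(t/t½) = 529.8 atoms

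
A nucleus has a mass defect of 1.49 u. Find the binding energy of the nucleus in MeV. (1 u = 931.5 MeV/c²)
B.E. = Δm × 931.5 = 1388 MeV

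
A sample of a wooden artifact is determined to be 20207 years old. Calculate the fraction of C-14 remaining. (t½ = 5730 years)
N/N₀ = (1/2)^(t/t½) = 0.08678 = 8.68%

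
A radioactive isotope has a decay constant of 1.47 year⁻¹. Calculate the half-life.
t½ = ln(2)/λ = 0.4715 years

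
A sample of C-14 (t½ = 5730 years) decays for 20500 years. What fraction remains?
N/N₀ = (1/2)^(t/t½) = 0.08376 = 8.38%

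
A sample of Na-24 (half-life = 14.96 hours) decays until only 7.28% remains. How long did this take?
t = t½ × log₂(N₀/N) = 56.55 hours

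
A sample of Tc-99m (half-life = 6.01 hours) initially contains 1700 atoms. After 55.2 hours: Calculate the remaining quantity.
N = N₀(1/2)^(t/t½) = 2.921 atoms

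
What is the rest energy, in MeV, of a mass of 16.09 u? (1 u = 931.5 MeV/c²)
E = mc² = 14990 MeV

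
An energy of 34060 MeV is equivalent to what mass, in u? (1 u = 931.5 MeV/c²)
m = E/c² = 36.56 u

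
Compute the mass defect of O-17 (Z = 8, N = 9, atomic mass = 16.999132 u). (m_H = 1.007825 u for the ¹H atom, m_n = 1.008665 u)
Δm = Z·m_H + N·m_n − M = 0.1415 u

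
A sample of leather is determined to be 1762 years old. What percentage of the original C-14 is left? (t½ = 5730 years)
N/N₀ = (1/2)^(t/t½) = 0.808 = 80.8%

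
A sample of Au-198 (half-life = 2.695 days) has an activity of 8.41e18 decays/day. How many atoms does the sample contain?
N = A/λ = 3.27e19 atoms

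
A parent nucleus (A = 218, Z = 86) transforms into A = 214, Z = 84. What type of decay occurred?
ΔA = -4, ΔZ = -2 ⇒ alpha decay (α)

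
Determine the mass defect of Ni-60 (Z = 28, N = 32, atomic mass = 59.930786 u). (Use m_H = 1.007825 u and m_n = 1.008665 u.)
Δm = Z·m_H + N·m_n − M = 0.5656 u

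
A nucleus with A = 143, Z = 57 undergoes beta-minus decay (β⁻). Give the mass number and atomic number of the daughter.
Daughter: A = 143, Z = 58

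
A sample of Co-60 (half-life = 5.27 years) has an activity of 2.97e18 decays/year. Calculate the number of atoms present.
N = A/λ = 2.258e19 atoms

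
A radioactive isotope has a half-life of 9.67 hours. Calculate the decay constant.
λ = ln(2)/t½ = 0.07168 hour⁻¹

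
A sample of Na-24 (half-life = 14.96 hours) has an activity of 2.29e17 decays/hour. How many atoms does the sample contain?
N = A/λ = 4.942e18 atoms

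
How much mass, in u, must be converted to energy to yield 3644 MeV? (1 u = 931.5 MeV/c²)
m = E/c² = 3.912 u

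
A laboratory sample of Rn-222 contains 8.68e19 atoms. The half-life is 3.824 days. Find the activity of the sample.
A = λN = 1.573e19 decays/day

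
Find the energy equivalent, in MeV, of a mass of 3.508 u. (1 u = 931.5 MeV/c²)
E = mc² = 3268 MeV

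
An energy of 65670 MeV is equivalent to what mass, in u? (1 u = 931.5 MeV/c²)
m = E/c² = 70.5 u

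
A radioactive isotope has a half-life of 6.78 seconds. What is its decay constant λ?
λ = ln(2)/t½ = 0.1022 second⁻¹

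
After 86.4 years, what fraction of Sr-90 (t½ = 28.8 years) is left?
N/N₀ = (1/2)^(t/t½) = 0.125 = 12.5%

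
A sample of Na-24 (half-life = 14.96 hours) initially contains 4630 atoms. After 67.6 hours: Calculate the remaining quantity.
N = N₀(1/2)^(t/t½) = 202 atoms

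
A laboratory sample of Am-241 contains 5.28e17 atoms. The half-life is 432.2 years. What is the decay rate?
A = λN = 8.468e14 decays/year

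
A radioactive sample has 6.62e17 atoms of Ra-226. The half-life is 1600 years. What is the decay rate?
A = λN = 2.868e14 decays/year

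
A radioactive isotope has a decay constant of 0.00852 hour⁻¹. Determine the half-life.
t½ = ln(2)/λ = 81.36 hours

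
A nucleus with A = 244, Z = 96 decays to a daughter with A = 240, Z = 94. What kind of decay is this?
ΔA = -4, ΔZ = -2 ⇒ alpha decay (α)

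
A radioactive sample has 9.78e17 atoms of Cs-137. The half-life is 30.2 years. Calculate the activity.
A = λN = 2.245e16 decays/year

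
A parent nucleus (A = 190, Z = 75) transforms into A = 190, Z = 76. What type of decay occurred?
ΔA = 0, ΔZ = +1 ⇒ beta-minus decay (β⁻)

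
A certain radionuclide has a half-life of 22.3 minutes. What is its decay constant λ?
λ = ln(2)/t½ = 0.03108 minute⁻¹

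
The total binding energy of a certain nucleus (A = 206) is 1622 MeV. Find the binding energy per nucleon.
B.E./A = 1622/206 = 7.874 MeV/nucleon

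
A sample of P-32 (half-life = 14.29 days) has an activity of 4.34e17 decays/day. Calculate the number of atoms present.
N = A/λ = 8.947e18 atoms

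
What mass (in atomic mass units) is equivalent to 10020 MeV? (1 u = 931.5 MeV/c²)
m = E/c² = 10.76 u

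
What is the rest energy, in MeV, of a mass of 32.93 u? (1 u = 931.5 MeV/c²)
E = mc² = 30670 MeV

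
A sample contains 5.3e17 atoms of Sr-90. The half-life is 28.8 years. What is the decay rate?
A = λN = 1.276e16 decays/year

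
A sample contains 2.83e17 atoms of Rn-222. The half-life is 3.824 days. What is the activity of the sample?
A = λN = 5.13e16 decays/day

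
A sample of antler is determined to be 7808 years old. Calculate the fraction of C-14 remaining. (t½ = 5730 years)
N/N₀ = (1/2)^(t/t½) = 0.3889 = 38.9%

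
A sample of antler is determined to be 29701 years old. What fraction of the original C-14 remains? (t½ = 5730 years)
N/N₀ = (1/2)^(t/t½) = 0.02752 = 2.75%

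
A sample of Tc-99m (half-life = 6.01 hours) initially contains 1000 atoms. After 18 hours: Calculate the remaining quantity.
N = N₀(1/2)^(t/t½) = 125.4 atoms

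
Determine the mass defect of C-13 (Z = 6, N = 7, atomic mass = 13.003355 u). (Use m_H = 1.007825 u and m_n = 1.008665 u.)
Δm = Z·m_H + N·m_n − M = 0.1043 u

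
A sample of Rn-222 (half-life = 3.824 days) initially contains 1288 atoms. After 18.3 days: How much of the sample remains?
N = N₀(1/2)^(t/t½) = 46.7 atoms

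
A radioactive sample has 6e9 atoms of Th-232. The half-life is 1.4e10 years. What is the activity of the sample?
A = λN = 0.2971 decays/year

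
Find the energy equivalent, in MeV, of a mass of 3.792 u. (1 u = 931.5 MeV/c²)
E = mc² = 3532 MeV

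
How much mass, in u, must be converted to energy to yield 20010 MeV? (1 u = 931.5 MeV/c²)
m = E/c² = 21.48 u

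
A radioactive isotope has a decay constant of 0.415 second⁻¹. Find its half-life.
t½ = ln(2)/λ = 1.67 seconds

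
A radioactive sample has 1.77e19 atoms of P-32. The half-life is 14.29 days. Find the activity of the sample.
A = λN = 8.586e17 decays/day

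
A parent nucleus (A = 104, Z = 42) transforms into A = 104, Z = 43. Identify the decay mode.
ΔA = 0, ΔZ = +1 ⇒ beta-minus decay (β⁻)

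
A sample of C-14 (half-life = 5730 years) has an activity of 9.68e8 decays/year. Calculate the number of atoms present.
N = A/λ = 8.002e12 atoms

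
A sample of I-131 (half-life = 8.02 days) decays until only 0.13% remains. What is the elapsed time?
t = t½ × log₂(N₀/N) = 76.89 days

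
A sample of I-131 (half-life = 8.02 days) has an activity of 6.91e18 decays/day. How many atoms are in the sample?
N = A/λ = 7.995e19 atoms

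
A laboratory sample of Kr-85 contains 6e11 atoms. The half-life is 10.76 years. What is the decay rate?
A = λN = 3.865e10 decays/year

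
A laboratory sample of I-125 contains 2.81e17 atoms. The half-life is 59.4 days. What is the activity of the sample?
A = λN = 3.279e15 decays/day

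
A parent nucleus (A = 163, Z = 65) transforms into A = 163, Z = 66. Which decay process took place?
ΔA = 0, ΔZ = +1 ⇒ beta-minus decay (β⁻)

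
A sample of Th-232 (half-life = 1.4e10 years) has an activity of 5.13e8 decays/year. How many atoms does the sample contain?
N = A/λ = 1.036e19 atoms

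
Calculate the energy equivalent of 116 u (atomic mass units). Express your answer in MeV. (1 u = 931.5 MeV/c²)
E = mc² = 1.081e5 MeV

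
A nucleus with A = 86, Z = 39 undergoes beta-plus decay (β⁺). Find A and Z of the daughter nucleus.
Daughter: A = 86, Z = 38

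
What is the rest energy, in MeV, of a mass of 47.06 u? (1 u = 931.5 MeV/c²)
E = mc² = 43840 MeV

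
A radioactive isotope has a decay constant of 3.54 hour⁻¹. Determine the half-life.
t½ = ln(2)/λ = 0.1958 hours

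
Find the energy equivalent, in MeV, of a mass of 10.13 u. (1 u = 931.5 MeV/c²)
E = mc² = 9436 MeV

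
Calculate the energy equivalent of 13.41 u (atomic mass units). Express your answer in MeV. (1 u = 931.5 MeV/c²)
E = mc² = 12490 MeV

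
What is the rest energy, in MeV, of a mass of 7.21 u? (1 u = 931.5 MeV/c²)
E = mc² = 6716 MeV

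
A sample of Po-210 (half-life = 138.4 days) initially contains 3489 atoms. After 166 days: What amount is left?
N = N₀(1/2)^(t/t½) = 1519 atoms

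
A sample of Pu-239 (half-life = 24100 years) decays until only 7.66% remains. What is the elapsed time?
t = t½ × log₂(N₀/N) = 89330 years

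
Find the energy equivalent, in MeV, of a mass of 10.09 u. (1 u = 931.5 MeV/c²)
E = mc² = 9399 MeV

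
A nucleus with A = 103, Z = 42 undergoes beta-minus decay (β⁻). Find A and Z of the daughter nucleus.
Daughter: A = 103, Z = 43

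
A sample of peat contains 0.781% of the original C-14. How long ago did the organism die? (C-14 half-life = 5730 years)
Age = t½ × log₂(1/ratio) = 40110 years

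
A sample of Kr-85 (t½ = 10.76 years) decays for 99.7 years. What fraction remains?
N/N₀ = (1/2)^(t/t½) = 0.001624 = 0.162%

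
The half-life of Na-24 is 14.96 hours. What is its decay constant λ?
λ = ln(2)/t½ = 0.04633 hour⁻¹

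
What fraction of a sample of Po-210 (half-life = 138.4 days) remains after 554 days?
N/N₀ = (1/2)^(t/t½) = 0.06237 = 6.24%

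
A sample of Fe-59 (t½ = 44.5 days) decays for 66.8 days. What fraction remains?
N/N₀ = (1/2)^(t/t½) = 0.3533 = 35.3%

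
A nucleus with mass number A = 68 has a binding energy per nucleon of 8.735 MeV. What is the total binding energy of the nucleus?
B.E. = 8.735 × 68 = 594 MeV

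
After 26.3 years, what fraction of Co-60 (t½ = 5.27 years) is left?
N/N₀ = (1/2)^(t/t½) = 0.03146 = 3.15%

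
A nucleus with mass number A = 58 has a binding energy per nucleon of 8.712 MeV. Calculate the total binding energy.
B.E. = 8.712 × 58 = 505.3 MeV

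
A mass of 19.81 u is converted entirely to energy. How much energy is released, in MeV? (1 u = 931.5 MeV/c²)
E = mc² = 18450 MeV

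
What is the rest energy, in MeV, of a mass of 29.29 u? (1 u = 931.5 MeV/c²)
E = mc² = 27280 MeV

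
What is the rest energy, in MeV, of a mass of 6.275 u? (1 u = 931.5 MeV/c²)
E = mc² = 5845 MeV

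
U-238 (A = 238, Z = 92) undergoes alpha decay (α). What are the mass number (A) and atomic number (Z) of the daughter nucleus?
Daughter: A = 234, Z = 90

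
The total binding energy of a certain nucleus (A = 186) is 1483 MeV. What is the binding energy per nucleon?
B.E./A = 1483/186 = 7.973 MeV/nucleon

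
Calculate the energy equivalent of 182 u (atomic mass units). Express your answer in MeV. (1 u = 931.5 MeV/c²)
E = mc² = 1.695e5 MeV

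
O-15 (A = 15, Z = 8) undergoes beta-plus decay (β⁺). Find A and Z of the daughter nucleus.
Daughter: A = 15, Z = 7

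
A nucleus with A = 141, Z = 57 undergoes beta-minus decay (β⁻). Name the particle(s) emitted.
β⁻: electron (e⁻) + antineutrino (ν̄ₑ)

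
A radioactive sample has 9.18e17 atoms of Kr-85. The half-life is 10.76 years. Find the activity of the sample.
A = λN = 5.914e16 decays/year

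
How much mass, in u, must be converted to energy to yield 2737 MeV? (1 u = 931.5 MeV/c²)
m = E/c² = 2.938 u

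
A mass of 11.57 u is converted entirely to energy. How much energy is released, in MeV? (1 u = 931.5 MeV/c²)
E = mc² = 10780 MeV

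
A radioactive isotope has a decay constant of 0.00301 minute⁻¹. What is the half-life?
t½ = ln(2)/λ = 230.3 minutes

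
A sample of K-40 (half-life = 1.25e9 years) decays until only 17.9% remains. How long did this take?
t = t½ × log₂(N₀/N) = 3.102e9 years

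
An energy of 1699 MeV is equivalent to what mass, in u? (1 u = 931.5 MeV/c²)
m = E/c² = 1.824 u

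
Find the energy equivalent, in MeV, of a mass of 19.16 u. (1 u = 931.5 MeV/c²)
E = mc² = 17850 MeV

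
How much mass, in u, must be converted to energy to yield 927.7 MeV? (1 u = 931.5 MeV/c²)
m = E/c² = 0.9959 u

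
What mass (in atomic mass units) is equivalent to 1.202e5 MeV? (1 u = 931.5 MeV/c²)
m = E/c² = 129 u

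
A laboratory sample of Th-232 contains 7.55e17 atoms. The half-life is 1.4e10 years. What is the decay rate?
A = λN = 3.738e7 decays/year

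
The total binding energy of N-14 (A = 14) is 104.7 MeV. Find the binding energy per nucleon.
B.E./A = 104.7/14 = 7.479 MeV/nucleon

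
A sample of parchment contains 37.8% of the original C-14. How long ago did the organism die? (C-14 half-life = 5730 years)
Age = t½ × log₂(1/ratio) = 8042 years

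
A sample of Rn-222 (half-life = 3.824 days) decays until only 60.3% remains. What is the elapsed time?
t = t½ × log₂(N₀/N) = 2.791 days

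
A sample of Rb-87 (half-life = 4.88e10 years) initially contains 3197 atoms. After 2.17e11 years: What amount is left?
N = N₀(1/2)^(t/t½) = 146.6 atoms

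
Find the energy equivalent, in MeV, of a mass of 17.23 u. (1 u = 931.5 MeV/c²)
E = mc² = 16050 MeV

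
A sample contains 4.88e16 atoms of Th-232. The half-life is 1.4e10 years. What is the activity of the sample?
A = λN = 2.416e6 decays/year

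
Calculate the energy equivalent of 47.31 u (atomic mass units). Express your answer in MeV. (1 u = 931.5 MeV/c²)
E = mc² = 44070 MeV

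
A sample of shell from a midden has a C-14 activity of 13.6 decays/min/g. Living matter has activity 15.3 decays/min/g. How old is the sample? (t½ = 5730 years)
Age = t½ × log₂(A₀/A) = 973.7 years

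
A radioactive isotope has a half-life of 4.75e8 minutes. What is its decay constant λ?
λ = ln(2)/t½ = 1.459e-9 minute⁻¹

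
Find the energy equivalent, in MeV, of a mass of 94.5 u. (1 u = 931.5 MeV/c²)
E = mc² = 88030 MeV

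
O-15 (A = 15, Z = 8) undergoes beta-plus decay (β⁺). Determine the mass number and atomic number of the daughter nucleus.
Daughter: A = 15, Z = 7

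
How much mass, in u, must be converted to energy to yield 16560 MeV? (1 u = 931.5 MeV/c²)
m = E/c² = 17.78 u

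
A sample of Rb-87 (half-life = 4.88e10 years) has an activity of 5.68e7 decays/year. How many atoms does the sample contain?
N = A/λ = 3.999e18 atoms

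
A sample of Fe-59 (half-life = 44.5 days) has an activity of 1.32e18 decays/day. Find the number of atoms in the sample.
N = A/λ = 8.474e19 atoms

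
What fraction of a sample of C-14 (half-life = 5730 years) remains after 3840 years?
N/N₀ = (1/2)^(t/t½) = 0.6284 = 62.8%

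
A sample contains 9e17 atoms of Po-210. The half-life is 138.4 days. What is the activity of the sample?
A = λN = 4.507e15 decays/day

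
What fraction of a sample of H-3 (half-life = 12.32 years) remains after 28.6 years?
N/N₀ = (1/2)^(t/t½) = 0.2001 = 20%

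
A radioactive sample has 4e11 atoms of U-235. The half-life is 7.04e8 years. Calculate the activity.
A = λN = 393.8 decays/year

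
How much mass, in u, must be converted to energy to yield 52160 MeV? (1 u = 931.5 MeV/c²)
m = E/c² = 56 u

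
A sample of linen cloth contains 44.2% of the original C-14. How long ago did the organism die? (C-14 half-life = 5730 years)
Age = t½ × log₂(1/ratio) = 6749 years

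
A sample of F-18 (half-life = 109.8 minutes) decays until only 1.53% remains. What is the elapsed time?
t = t½ × log₂(N₀/N) = 662.1 minutes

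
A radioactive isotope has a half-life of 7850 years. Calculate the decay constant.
λ = ln(2)/t½ = 8.83e-5 year⁻¹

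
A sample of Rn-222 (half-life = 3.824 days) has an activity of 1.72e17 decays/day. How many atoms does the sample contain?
N = A/λ = 9.489e17 atoms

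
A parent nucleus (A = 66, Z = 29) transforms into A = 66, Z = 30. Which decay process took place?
ΔA = 0, ΔZ = +1 ⇒ beta-minus decay (β⁻)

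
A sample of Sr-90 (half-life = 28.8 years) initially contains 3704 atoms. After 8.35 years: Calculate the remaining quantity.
N = N₀(1/2)^(t/t½) = 3030 atoms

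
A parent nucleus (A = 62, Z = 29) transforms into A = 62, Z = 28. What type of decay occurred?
ΔA = 0, ΔZ = -1 ⇒ beta-plus decay (β⁺) or electron capture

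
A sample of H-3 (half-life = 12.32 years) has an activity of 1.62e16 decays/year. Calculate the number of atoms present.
N = A/λ = 2.879e17 atoms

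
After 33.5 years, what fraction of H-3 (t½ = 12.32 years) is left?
N/N₀ = (1/2)^(t/t½) = 0.1519 = 15.2%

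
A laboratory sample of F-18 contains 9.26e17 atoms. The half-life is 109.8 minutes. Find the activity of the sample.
A = λN = 5.846e15 decays/minute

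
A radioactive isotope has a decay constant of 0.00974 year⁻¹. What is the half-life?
t½ = ln(2)/λ = 71.17 years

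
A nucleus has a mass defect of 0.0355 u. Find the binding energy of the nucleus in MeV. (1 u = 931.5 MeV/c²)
B.E. = Δm × 931.5 = 33.07 MeV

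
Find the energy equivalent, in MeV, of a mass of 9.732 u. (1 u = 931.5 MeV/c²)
E = mc² = 9065 MeV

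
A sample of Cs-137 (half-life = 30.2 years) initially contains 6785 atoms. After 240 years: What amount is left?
N = N₀(1/2)^(t/t½) = 27.5 atoms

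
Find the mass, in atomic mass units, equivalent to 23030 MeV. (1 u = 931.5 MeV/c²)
m = E/c² = 24.72 u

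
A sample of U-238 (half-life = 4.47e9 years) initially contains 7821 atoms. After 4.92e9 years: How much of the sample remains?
N = N₀(1/2)^(t/t½) = 3647 atoms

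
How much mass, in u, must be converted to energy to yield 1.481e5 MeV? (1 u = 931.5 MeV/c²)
m = E/c² = 159 u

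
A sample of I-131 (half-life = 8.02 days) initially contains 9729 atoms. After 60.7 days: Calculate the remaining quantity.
N = N₀(1/2)^(t/t½) = 51.25 atoms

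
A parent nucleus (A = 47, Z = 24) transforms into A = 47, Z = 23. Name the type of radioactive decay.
ΔA = 0, ΔZ = -1 ⇒ beta-plus decay (β⁺) or electron capture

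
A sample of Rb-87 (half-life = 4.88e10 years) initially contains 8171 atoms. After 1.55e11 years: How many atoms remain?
N = N₀(1/2)^(t/t½) = 903.9 atoms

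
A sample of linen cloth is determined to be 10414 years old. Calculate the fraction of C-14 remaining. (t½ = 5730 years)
N/N₀ = (1/2)^(t/t½) = 0.2837 = 28.4%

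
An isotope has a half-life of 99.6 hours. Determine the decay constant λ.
λ = ln(2)/t½ = 0.006959 hour⁻¹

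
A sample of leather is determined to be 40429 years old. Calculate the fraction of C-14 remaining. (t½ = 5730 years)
N/N₀ = (1/2)^(t/t½) = 0.007517 = 0.752%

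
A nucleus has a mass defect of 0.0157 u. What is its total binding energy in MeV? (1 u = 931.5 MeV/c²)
B.E. = Δm × 931.5 = 14.62 MeV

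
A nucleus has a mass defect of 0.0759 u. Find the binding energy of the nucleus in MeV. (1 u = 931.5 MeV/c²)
B.E. = Δm × 931.5 = 70.7 MeV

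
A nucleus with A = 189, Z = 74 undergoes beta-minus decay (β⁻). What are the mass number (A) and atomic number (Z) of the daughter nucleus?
Daughter: A = 189, Z = 75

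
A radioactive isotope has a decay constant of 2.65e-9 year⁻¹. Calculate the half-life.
t½ = ln(2)/λ = 2.616e8 years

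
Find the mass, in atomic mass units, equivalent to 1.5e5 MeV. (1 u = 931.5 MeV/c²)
m = E/c² = 161 u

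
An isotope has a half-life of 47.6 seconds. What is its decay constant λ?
λ = ln(2)/t½ = 0.01456 second⁻¹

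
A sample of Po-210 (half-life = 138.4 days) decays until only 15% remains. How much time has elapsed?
t = t½ × log₂(N₀/N) = 378.8 days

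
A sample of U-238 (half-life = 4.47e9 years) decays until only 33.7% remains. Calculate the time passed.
t = t½ × log₂(N₀/N) = 7.014e9 years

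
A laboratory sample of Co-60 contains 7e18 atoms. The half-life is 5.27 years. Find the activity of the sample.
A = λN = 9.207e17 decays/year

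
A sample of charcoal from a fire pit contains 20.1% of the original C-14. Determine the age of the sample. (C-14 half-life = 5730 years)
Age = t½ × log₂(1/ratio) = 13260 years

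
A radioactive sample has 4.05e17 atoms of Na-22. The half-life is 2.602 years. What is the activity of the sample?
A = λN = 1.079e17 decays/year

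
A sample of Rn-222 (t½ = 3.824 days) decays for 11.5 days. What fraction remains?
N/N₀ = (1/2)^(t/t½) = 0.1244 = 12.4%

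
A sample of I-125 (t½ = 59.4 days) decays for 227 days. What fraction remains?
N/N₀ = (1/2)^(t/t½) = 0.07073 = 7.07%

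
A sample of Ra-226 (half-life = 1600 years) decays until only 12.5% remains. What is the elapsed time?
t = t½ × log₂(N₀/N) = 4800 years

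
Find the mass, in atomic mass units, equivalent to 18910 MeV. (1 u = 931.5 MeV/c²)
m = E/c² = 20.3 u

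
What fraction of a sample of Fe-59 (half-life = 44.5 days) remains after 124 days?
N/N₀ = (1/2)^(t/t½) = 0.1449 = 14.5%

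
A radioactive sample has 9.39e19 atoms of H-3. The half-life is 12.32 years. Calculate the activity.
A = λN = 5.283e18 decays/year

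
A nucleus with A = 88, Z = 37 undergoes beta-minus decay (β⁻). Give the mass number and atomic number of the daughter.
Daughter: A = 88, Z = 38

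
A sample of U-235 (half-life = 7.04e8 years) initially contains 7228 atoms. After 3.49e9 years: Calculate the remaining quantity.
N = N₀(1/2)^(t/t½) = 232.6 atoms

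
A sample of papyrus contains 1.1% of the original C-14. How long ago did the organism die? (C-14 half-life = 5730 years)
Age = t½ × log₂(1/ratio) = 37280 years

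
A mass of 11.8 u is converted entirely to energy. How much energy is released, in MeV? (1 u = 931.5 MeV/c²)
E = mc² = 10990 MeV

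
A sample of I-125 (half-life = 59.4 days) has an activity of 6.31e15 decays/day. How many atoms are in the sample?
N = A/λ = 5.407e17 atoms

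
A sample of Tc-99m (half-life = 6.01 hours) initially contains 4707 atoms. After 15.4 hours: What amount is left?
N = N₀(1/2)^(t/t½) = 796.9 atoms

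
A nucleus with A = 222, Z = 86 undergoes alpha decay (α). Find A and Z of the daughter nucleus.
Daughter: A = 218, Z = 84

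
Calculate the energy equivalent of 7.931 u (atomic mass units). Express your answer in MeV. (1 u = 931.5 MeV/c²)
E = mc² = 7388 MeV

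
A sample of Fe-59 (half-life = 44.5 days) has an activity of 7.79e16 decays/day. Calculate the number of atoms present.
N = A/λ = 5.001e18 atoms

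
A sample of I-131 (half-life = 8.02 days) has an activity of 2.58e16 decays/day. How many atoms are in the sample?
N = A/λ = 2.985e17 atoms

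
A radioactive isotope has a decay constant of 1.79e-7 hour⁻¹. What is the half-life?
t½ = ln(2)/λ = 3.872e6 hours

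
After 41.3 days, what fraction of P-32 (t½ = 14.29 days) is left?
N/N₀ = (1/2)^(t/t½) = 0.1349 = 13.5%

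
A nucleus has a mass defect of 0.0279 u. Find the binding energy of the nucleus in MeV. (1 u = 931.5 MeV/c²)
B.E. = Δm × 931.5 = 25.99 MeV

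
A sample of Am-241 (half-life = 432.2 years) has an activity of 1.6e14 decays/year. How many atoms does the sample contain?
N = A/λ = 9.977e16 atoms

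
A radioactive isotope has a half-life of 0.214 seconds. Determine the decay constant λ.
λ = ln(2)/t½ = 3.239 second⁻¹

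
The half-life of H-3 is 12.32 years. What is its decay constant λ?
λ = ln(2)/t½ = 0.05626 year⁻¹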